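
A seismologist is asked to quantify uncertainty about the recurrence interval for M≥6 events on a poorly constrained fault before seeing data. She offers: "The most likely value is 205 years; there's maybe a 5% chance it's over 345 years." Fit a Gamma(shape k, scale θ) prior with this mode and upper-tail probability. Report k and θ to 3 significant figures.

Gamma(k,θ) with k>1 has mode (k−1)θ, so θ = 205/(k−1).
Need P(X < 345) = 0.95 with θ tied to k this way. Start at k = 2, θ = 205: P(X<345) ≈ 0.501.
Too low — raise k to concentrate. Iterating converges to k ≈ 11.3.
Then θ = 205/(11.3−1) ≈ 19.9.

k ≈ 11.3, θ ≈ 19.9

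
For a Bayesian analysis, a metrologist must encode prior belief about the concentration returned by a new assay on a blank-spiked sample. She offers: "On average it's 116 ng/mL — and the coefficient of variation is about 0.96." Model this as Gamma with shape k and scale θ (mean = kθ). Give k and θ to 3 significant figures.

For Gamma(k, scale θ): mean = kθ, variance = kθ², so CV = 1/√k.
CV = 0.96, hence k = 1/CV² = 1.09.
Then θ = mean/k = 116/1.09 = 107.

k ≈ 1.09, θ ≈ 107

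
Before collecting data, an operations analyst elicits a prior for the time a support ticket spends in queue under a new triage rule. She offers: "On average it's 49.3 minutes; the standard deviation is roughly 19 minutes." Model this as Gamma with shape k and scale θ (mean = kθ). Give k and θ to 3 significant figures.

For Gamma(k, scale θ): mean = kθ, variance = kθ², so CV = 1/√k.
CV = SD/mean = 19/49.3 = 0.3854, hence k = 1/CV² = 6.73.
Then θ = mean/k = 49.3/6.73 = 7.32.

k ≈ 6.73, θ ≈ 7.32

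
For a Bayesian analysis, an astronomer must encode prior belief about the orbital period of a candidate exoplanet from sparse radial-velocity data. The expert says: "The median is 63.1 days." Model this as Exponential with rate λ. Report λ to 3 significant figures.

Exponential median = ln 2 / λ, so λ = ln 2 / 63.1 = 0.011.

λ ≈ 0.011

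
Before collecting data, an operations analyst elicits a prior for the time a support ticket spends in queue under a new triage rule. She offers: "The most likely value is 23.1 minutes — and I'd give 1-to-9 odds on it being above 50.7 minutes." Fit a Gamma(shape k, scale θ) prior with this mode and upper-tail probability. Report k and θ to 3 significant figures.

Gamma(k,θ) with k>1 has mode (k−1)θ, so θ = 23.1/(k−1).
Need P(X < 50.7) = 0.9 with θ tied to k this way. Start at k = 2, θ = 23.1: P(X<50.7) ≈ 0.644.
Too low — raise k to concentrate. Iterating converges to k ≈ 4.11.
Then θ = 23.1/(4.11−1) ≈ 7.42.

k ≈ 4.11, θ ≈ 7.42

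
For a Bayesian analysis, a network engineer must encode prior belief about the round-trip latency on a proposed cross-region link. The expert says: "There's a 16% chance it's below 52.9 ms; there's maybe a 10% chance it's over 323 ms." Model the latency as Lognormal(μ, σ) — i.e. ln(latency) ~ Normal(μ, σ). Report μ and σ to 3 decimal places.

μ ≈ 4.759, σ ≈ 0.795

If T ~ Lognormal(μ,σ) then ln T ~ Normal(μ,σ), so the p-quantile of ln T is μ + z_p·σ.
ln(52.9) = 3.968 and ln(323) = 5.778; z_{0.16} = -0.9945, z_{0.9} = 1.282.
σ = (5.778 − 3.968)/(1.282 − (-0.9945)) = 0.795.
μ = 3.968 − (-0.9945)·0.795 = 4.759.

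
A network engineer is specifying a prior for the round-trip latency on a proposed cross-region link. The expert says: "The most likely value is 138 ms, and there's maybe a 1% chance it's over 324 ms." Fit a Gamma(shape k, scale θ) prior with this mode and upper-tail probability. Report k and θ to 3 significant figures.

k ≈ 7.53, θ ≈ 21.1

Gamma(k,θ) with k>1 has mode (k−1)θ, so θ = 138/(k−1).
Need P(X < 324) = 0.99 with θ tied to k this way. Start at k = 2, θ = 138: P(X<324) ≈ 0.680.
Too low — raise k to concentrate. Iterating converges to k ≈ 7.53.
Then θ = 138/(7.53−1) ≈ 21.1.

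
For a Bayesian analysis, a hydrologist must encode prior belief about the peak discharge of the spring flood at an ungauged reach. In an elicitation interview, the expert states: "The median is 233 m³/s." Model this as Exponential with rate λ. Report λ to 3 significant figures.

Exponential median = ln 2 / λ, so λ = ln 2 / 233.0 = 0.00297.

λ ≈ 0.00297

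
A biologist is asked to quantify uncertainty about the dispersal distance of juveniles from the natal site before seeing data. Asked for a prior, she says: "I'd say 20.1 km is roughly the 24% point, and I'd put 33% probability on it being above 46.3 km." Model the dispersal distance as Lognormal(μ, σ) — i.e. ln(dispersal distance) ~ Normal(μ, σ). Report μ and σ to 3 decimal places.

μ ≈ 3.515, σ ≈ 0.728

If T ~ Lognormal(μ,σ) then ln T ~ Normal(μ,σ), so the p-quantile of ln T is μ + z_p·σ.
ln(20.1) = 3.001 and ln(46.3) = 3.835; z_{0.24} = -0.7063, z_{0.67} = 0.4399.
σ = (3.835 − 3.001)/(0.4399 − (-0.7063)) = 0.728.
μ = 3.001 − (-0.7063)·0.728 = 3.515.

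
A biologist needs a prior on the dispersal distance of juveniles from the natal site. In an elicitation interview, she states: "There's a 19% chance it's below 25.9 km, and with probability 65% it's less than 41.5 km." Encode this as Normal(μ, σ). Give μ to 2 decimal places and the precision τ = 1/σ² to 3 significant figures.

μ = 36.74, τ = 0.00656

For Normal(μ,σ), the p-quantile is μ + z_p·σ. Here z_{0.19} = -0.8779, z_{0.65} = 0.3853.
So 25.9 = μ − 0.8779σ and 41.5 = μ + 0.3853σ.
Subtracting: σ = (41.5 − 25.9)/(0.3853 − (-0.8779)) = 12.35.
Then μ = 25.9 − (-0.8779)·12.35 = 36.74.
Precision τ = 1/σ² = 1/12.35² = 0.00656.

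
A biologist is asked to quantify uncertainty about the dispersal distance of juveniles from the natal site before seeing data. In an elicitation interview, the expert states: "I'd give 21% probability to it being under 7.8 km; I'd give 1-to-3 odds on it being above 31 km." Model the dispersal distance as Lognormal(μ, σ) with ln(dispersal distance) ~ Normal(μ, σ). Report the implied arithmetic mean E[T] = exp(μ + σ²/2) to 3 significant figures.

E[T] ≈ 25.5 km

If T ~ Lognormal(μ,σ) then ln T ~ Normal(μ,σ), so the p-quantile of ln T is μ + z_p·σ.
ln(7.8) = 2.054 and ln(31) = 3.434; z_{0.21} = -0.8064, z_{0.75} = 0.6745.
σ = (3.434 − 2.054)/(0.6745 − (-0.8064)) = 0.932.
μ = 2.054 − (-0.8064)·0.932 = 2.806.
E[T] = exp(μ + σ²/2) = exp(2.806 + 0.4341) = 25.5 km.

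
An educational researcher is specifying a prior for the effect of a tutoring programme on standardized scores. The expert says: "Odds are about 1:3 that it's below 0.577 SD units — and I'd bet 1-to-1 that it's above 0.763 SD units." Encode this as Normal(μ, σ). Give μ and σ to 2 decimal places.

The p-quantile of Normal(μ,σ) is μ + z_p·σ, with z_{0.25} = -0.6745 and z_{0.5} = 0.
Eliminate σ: μ = (z₂·x₁ − z₁·x₂)/(z₂ − z₁) = (0·0.577 − (-0.6745)·0.763)/0.6745 = 0.76.
Then σ = (x₂ − x₁)/(z₂ − z₁) = (0.763 − 0.577)/0.6745 = 0.28.

μ = 0.76, σ = 0.28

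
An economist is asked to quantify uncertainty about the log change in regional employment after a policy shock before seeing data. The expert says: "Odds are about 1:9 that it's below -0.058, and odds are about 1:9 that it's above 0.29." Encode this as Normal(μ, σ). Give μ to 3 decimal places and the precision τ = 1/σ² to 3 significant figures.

The p-quantile of Normal(μ,σ) is μ + z_p·σ, with z_{0.1} = -1.282 and z_{0.9} = 1.282.
Eliminate σ: μ = (z₂·x₁ − z₁·x₂)/(z₂ − z₁) = (1.282·-0.058 − (-1.282)·0.29)/2.563 = 0.116.
Then σ = (x₂ − x₁)/(z₂ − z₁) = (0.29 − -0.058)/2.563 = 0.136.
Precision τ = 1/σ² = 1/0.1358² = 54.2.

μ = 0.116, τ = 54.2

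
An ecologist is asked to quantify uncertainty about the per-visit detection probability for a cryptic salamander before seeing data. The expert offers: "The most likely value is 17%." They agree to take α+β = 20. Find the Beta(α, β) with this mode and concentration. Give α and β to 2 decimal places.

For α,β > 1 the Beta mode is (α−1)/(α+β−2). With α+β = 20, the mode is (α−1)/18.
Set (α−1)/18 = 0.17 → α = 1 + 0.17·18 = 4.06.
β = 20 − α = 15.94.

α = 4.06, β = 15.94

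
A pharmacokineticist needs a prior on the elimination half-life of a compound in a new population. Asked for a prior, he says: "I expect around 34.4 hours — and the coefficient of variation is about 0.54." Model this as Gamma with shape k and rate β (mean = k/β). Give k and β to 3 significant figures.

For Gamma(k, rate β): mean = k/β, variance = k/β², so CV = 1/√k.
CV = 0.54, hence k = 1/CV² = 3.43.
Then β = k/mean = 3.43/34.4 = 0.0997.

k ≈ 3.43, β ≈ 0.0997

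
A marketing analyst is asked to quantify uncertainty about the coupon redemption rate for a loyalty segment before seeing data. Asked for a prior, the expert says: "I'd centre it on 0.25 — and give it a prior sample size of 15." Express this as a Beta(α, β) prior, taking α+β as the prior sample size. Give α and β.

α = 3.75, β = 11.25

Under the effective-sample-size interpretation, Beta(α, β) has prior mean α/(α+β) and prior sample size α+β.
So α+β = 15 and α/(α+β) = 0.25, giving α = 0.25·15 = 3.75 and β = 15 − 3.75 = 11.25.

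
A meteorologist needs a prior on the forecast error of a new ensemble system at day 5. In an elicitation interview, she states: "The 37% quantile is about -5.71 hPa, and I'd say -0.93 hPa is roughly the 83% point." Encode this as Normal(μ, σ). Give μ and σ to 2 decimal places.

μ = -4.48, σ = 3.72

The p-quantile of Normal(μ,σ) is μ + z_p·σ, with z_{0.37} = -0.3319 and z_{0.83} = 0.9542.
Eliminate σ: μ = (z₂·x₁ − z₁·x₂)/(z₂ − z₁) = (0.9542·-5.71 − (-0.3319)·-0.93)/1.286 = -4.48.
Then σ = (x₂ − x₁)/(z₂ − z₁) = (-0.93 − -5.71)/1.286 = 3.72.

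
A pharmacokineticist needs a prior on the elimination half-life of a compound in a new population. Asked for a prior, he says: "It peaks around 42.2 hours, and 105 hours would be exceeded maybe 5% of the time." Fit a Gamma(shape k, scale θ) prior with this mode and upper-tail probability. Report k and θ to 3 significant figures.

Gamma(k,θ) with k>1 has mode (k−1)θ, so θ = 42.2/(k−1).
Need P(X < 105) = 0.95 with θ tied to k this way. Start at k = 2, θ = 42.2: P(X<105) ≈ 0.710.
Too low — raise k to concentrate. Iterating converges to k ≈ 4.27.
Then θ = 42.2/(4.27−1) ≈ 12.9.

k ≈ 4.27, θ ≈ 12.9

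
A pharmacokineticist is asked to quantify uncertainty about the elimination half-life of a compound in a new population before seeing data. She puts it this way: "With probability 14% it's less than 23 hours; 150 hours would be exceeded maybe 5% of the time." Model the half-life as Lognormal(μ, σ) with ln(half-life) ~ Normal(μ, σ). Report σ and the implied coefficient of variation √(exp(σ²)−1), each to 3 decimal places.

If T ~ Lognormal(μ,σ) then ln T ~ Normal(μ,σ), so the p-quantile of ln T is μ + z_p·σ.
ln(23) = 3.135 and ln(150) = 5.011; z_{0.14} = -1.08, z_{0.95} = 1.645.
σ = (5.011 − 3.135)/(1.645 − (-1.08)) = 0.688.
μ = 3.135 − (-1.08)·0.688 = 3.879.
CV = √(exp(σ²)−1) = √(exp(0.4735)−1) = 0.778.

σ ≈ 0.688, CV ≈ 0.778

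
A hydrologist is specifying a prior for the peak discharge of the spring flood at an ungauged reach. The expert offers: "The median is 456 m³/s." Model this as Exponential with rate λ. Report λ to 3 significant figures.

Exponential median = ln 2 / λ, so λ = ln 2 / 456.0 = 0.00152.

λ ≈ 0.00152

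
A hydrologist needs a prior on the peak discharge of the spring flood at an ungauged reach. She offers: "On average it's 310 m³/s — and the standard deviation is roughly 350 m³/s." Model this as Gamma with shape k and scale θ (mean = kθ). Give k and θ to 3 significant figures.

For Gamma(k, scale θ): mean = kθ, variance = kθ², so CV = 1/√k.
CV = SD/mean = 350/310 = 1.129, hence k = 1/CV² = 0.784.
Then θ = mean/k = 310/0.784 = 395.

k ≈ 0.784, θ ≈ 395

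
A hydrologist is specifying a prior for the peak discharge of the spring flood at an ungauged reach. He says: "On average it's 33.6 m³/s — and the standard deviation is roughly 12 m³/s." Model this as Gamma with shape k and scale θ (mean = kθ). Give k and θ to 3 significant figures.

For Gamma(k, scale θ): mean = kθ, variance = kθ², so CV = 1/√k.
CV = SD/mean = 12/33.6 = 0.3571, hence k = 1/CV² = 7.84.
Then θ = mean/k = 33.6/7.84 = 4.29.

k ≈ 7.84, θ ≈ 4.29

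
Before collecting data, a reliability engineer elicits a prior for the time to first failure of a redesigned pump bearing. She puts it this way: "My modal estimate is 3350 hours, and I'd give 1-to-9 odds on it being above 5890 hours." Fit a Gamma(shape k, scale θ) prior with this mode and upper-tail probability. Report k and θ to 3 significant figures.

k ≈ 6.97, θ ≈ 561

Gamma(k,θ) with k>1 has mode (k−1)θ, so θ = 3350/(k−1).
Need P(X < 5890) = 0.9 with θ tied to k this way. Start at k = 2, θ = 3350: P(X<5890) ≈ 0.525.
Too low — raise k to concentrate. Iterating converges to k ≈ 6.97.
Then θ = 3350/(6.97−1) ≈ 561.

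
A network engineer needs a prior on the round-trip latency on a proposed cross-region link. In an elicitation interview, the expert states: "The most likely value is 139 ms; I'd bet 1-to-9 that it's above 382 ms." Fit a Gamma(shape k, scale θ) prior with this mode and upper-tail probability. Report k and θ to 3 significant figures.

k ≈ 2.87, θ ≈ 74.3

Gamma(k,θ) with k>1 has mode (k−1)θ, so θ = 139/(k−1).
Need P(X < 382) = 0.9 with θ tied to k this way. Start at k = 2, θ = 139: P(X<382) ≈ 0.760.
Too low — raise k to concentrate. Iterating converges to k ≈ 2.87.
Then θ = 139/(2.87−1) ≈ 74.3.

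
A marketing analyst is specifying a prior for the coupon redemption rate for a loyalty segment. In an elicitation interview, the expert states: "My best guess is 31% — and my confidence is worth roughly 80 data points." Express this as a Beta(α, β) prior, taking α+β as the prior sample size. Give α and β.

α = 24.8, β = 55.2

Under the effective-sample-size interpretation, Beta(α, β) has prior mean α/(α+β) and prior sample size α+β.
So α+β = 80 and α/(α+β) = 0.31, giving α = 0.31·80 = 24.8 and β = 80 − 24.8 = 55.2.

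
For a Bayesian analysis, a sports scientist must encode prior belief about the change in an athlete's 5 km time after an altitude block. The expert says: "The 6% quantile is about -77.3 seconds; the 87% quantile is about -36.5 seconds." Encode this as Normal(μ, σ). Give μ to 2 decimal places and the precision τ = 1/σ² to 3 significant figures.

μ = -53.64, τ = 0.00432

The p-quantile of Normal(μ,σ) is μ + z_p·σ, with z_{0.06} = -1.555 and z_{0.87} = 1.126.
Eliminate σ: μ = (z₂·x₁ − z₁·x₂)/(z₂ − z₁) = (1.126·-77.3 − (-1.555)·-36.5)/2.681 = -53.64.
Then σ = (x₂ − x₁)/(z₂ − z₁) = (-36.5 − -77.3)/2.681 = 15.22.
Precision τ = 1/σ² = 1/15.22² = 0.00432.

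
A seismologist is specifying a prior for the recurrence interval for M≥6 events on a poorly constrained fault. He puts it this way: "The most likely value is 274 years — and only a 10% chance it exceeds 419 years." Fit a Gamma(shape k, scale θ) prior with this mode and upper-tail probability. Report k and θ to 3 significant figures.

Gamma(k,θ) with k>1 has mode (k−1)θ, so θ = 274/(k−1).
Need P(X < 419) = 0.9 with θ tied to k this way. Start at k = 2, θ = 274: P(X<419) ≈ 0.452.
Too low — raise k to concentrate. Iterating converges to k ≈ 11.3.
Then θ = 274/(11.3−1) ≈ 26.5.

k ≈ 11.3, θ ≈ 26.5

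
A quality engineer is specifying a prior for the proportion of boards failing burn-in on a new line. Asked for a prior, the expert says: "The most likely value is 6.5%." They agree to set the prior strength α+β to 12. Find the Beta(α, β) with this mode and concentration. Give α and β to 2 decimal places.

α = 1.65, β = 10.35

For α,β > 1 the Beta mode is (α−1)/(α+β−2). With α+β = 12, the mode is (α−1)/10.
Set (α−1)/10 = 0.065 → α = 1 + 0.065·10 = 1.65.
β = 12 − α = 10.35.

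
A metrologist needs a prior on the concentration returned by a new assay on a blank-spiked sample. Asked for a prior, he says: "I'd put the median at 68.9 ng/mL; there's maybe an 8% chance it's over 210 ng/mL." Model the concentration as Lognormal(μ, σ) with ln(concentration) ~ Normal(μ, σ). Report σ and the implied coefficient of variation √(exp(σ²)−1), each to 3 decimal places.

If T ~ Lognormal(μ,σ) then ln T ~ Normal(μ,σ), so the p-quantile of ln T is μ + z_p·σ.
ln(68.9) = 4.233 and ln(210) = 5.347; z_{0.5} = 0, z_{0.92} = 1.405.
σ = (5.347 − 4.233)/(1.405 − (0)) = 0.793.
μ = 4.233 − (0)·0.793 = 4.233.
CV = √(exp(σ²)−1) = √(exp(0.6291)−1) = 0.936.

σ ≈ 0.793, CV ≈ 0.936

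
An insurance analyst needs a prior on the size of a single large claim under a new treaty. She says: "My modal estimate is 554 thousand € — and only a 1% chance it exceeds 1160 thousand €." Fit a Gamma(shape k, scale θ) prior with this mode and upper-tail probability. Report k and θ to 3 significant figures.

Gamma(k,θ) with k>1 has mode (k−1)θ, so θ = 554/(k−1).
Need P(X < 1160) = 0.99 with θ tied to k this way. Start at k = 2, θ = 554: P(X<1160) ≈ 0.619.
Too low — raise k to concentrate. Iterating converges to k ≈ 9.91.
Then θ = 554/(9.91−1) ≈ 62.1.

k ≈ 9.91, θ ≈ 62.1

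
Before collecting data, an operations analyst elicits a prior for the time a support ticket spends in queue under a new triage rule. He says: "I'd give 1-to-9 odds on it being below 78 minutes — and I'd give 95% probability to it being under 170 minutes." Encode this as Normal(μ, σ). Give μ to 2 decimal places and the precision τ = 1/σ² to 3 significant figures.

μ = 118.29, τ = 0.00101

The p-quantile of Normal(μ,σ) is μ + z_p·σ, with z_{0.1} = -1.282 and z_{0.95} = 1.645.
Eliminate σ: μ = (z₂·x₁ − z₁·x₂)/(z₂ − z₁) = (1.645·78 − (-1.282)·170)/2.926 = 118.29.
Then σ = (x₂ − x₁)/(z₂ − z₁) = (170 − 78)/2.926 = 31.44.
Precision τ = 1/σ² = 1/31.44² = 0.00101.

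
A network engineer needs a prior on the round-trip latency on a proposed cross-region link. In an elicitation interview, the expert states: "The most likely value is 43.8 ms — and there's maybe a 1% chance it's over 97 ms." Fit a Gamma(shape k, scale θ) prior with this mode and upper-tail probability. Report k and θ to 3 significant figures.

Gamma(k,θ) with k>1 has mode (k−1)θ, so θ = 43.8/(k−1).
Need P(X < 97) = 0.99 with θ tied to k this way. Start at k = 2, θ = 43.8: P(X<97) ≈ 0.649.
Too low — raise k to concentrate. Iterating converges to k ≈ 8.62.
Then θ = 43.8/(8.62−1) ≈ 5.75.

k ≈ 8.62, θ ≈ 5.75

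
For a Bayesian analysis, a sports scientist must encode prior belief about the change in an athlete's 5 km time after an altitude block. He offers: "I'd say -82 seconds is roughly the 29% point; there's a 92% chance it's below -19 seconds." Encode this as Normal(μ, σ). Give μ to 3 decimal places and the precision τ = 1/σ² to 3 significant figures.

For Normal(μ,σ), the p-quantile is μ + z_p·σ. Here z_{0.29} = -0.5534, z_{0.92} = 1.405.
So -82 = μ − 0.5534σ and -19 = μ + 1.405σ.
Subtracting: σ = (-19 − -82)/(1.405 − (-0.5534)) = 32.168.
Then μ = -82 − (-0.5534)·32.168 = -64.199.
Precision τ = 1/σ² = 1/32.17² = 0.000966.

μ = -64.199, τ = 0.000966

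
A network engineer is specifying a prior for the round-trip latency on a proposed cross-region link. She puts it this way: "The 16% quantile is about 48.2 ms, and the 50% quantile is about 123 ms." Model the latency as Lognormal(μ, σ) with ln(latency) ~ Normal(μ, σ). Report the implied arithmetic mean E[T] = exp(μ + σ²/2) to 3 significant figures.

E[T] ≈ 192 ms

If T ~ Lognormal(μ,σ) then ln T ~ Normal(μ,σ), so the p-quantile of ln T is μ + z_p·σ.
ln(48.2) = 3.875 and ln(123) = 4.812; z_{0.16} = -0.9945, z_{0.5} = 0.
σ = (4.812 − 3.875)/(0 − (-0.9945)) = 0.942.
μ = 3.875 − (-0.9945)·0.942 = 4.812.
E[T] = exp(μ + σ²/2) = exp(4.812 + 0.4437) = 192 ms.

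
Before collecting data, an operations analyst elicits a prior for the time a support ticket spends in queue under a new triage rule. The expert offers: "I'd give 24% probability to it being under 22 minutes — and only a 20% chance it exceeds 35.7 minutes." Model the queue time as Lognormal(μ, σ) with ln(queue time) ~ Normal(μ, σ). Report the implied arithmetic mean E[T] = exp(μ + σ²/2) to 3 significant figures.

If T ~ Lognormal(μ,σ) then ln T ~ Normal(μ,σ), so the p-quantile of ln T is μ + z_p·σ.
ln(22) = 3.091 and ln(35.7) = 3.575; z_{0.24} = -0.7063, z_{0.8} = 0.8416.
σ = (3.575 − 3.091)/(0.8416 − (-0.7063)) = 0.313.
μ = 3.091 − (-0.7063)·0.313 = 3.312.
E[T] = exp(μ + σ²/2) = exp(3.312 + 0.0489) = 28.8 minutes.

E[T] ≈ 28.8 minutes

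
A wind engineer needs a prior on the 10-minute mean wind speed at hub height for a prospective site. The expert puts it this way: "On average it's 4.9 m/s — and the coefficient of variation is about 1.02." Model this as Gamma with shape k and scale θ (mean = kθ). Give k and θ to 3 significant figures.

k ≈ 0.961, θ ≈ 5.1

For Gamma(k, scale θ): mean = kθ, variance = kθ², so CV = 1/√k.
CV = 1.02, hence k = 1/CV² = 0.961.
Then θ = mean/k = 4.9/0.961 = 5.1.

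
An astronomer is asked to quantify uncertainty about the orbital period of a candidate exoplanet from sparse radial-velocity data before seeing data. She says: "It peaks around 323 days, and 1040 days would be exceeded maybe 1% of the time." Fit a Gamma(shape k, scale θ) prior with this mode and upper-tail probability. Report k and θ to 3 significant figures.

k ≈ 4.24, θ ≈ 99.8

Gamma(k,θ) with k>1 has mode (k−1)θ, so θ = 323/(k−1).
Need P(X < 1040) = 0.99 with θ tied to k this way. Start at k = 2, θ = 323: P(X<1040) ≈ 0.831.
Too low — raise k to concentrate. Iterating converges to k ≈ 4.24.
Then θ = 323/(4.24−1) ≈ 99.8.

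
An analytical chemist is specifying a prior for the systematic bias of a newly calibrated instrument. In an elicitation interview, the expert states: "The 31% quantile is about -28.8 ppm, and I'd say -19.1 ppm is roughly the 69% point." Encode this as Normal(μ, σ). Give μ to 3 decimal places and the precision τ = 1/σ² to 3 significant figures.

μ = -23.950, τ = 0.0105

For Normal(μ,σ), the p-quantile is μ + z_p·σ. Here z_{0.31} = -0.4959, z_{0.69} = 0.4959.
So -28.8 = μ − 0.4959σ and -19.1 = μ + 0.4959σ.
Subtracting: σ = (-19.1 − -28.8)/(0.4959 − (-0.4959)) = 9.781.
Then μ = -28.8 − (-0.4959)·9.781 = -23.950.
Precision τ = 1/σ² = 1/9.781² = 0.0105.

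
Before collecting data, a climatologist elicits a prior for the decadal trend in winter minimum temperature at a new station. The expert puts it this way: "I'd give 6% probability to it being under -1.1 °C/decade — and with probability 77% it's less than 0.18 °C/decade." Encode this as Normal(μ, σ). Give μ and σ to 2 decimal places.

μ = -0.23, σ = 0.56

For Normal(μ,σ), the p-quantile is μ + z_p·σ. Here z_{0.06} = -1.555, z_{0.77} = 0.7388.
So -1.1 = μ − 1.555σ and 0.18 = μ + 0.7388σ.
Subtracting: σ = (0.18 − -1.1)/(0.7388 − (-1.555)) = 0.56.
Then μ = -1.1 − (-1.555)·0.56 = -0.23.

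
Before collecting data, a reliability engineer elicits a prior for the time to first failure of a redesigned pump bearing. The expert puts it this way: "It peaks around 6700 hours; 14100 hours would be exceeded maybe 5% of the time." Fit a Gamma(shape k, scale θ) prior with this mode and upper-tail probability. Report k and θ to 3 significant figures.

Gamma(k,θ) with k>1 has mode (k−1)θ, so θ = 6700/(k−1).
Need P(X < 14100) = 0.95 with θ tied to k this way. Start at k = 2, θ = 6700: P(X<14100) ≈ 0.622.
Too low — raise k to concentrate. Iterating converges to k ≈ 5.99.
Then θ = 6700/(5.99−1) ≈ 1340.

k ≈ 5.99, θ ≈ 1340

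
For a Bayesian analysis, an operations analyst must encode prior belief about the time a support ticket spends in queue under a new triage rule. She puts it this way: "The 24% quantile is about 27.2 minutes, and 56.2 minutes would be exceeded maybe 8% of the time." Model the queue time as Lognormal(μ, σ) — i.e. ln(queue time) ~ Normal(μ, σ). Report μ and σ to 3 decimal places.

μ ≈ 3.546, σ ≈ 0.344

If T ~ Lognormal(μ,σ) then ln T ~ Normal(μ,σ), so the p-quantile of ln T is μ + z_p·σ.
ln(27.2) = 3.303 and ln(56.2) = 4.029; z_{0.24} = -0.7063, z_{0.92} = 1.405.
σ = (4.029 − 3.303)/(1.405 − (-0.7063)) = 0.344.
μ = 3.303 − (-0.7063)·0.344 = 3.546.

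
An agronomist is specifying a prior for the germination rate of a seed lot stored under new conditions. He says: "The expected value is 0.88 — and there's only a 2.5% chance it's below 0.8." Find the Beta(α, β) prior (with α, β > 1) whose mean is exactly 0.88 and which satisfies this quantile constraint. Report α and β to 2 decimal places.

α ≈ 68.99, β ≈ 9.41

With mean 0.88 fixed, write α = 0.88s, β = 0.12s where s = α+β.
Need P(θ < 0.8) = 0.025 under Beta(0.88s, 0.12s). Normal approximation: (q−m)/√(m(1−m)/s) ≈ z_{0.025} = -1.96, so s ≈ 0.88·0.12·(-1.96)²/(0.8−0.88)² = 63.4.
At s = 63.4: P(θ<0.8) ≈ 0.038. Adjusting to match 0.025 gives s ≈ 78.40.
So α = 0.88·78.40 ≈ 68.99, β = 0.12·78.40 ≈ 9.41.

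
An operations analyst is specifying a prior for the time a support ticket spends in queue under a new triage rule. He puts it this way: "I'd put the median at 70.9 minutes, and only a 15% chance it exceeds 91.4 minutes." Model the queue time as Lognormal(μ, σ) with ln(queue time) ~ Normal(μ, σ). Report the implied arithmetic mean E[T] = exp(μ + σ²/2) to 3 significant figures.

If T ~ Lognormal(μ,σ) then ln T ~ Normal(μ,σ), so the p-quantile of ln T is μ + z_p·σ.
ln(70.9) = 4.261 and ln(91.4) = 4.515; z_{0.5} = 0, z_{0.85} = 1.036.
σ = (4.515 − 4.261)/(1.036 − (0)) = 0.245.
μ = 4.261 − (0)·0.245 = 4.261.
E[T] = exp(μ + σ²/2) = exp(4.261 + 0.0300) = 73.1 minutes.

E[T] ≈ 73.1 minutes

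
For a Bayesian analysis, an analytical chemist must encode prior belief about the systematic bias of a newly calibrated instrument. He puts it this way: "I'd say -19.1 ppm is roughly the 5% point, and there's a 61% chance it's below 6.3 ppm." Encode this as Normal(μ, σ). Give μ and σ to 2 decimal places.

For Normal(μ,σ), the p-quantile is μ + z_p·σ. Here z_{0.05} = -1.645, z_{0.61} = 0.2793.
So -19.1 = μ − 1.645σ and 6.3 = μ + 0.2793σ.
Subtracting: σ = (6.3 − -19.1)/(0.2793 − (-1.645)) = 13.20.
Then μ = -19.1 − (-1.645)·13.20 = 2.61.

μ = 2.61, σ = 13.20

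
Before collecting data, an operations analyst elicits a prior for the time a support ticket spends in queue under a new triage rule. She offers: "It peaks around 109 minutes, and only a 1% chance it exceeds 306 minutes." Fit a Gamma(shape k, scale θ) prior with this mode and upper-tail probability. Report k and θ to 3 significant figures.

Gamma(k,θ) with k>1 has mode (k−1)θ, so θ = 109/(k−1).
Need P(X < 306) = 0.99 with θ tied to k this way. Start at k = 2, θ = 109: P(X<306) ≈ 0.770.
Too low — raise k to concentrate. Iterating converges to k ≈ 5.29.
Then θ = 109/(5.29−1) ≈ 25.4.

k ≈ 5.29, θ ≈ 25.4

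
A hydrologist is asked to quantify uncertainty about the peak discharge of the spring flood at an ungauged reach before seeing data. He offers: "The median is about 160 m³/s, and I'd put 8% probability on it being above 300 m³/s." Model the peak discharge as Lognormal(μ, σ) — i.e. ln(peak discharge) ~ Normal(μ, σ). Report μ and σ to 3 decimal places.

μ ≈ 5.075, σ ≈ 0.447

If T ~ Lognormal(μ,σ) then ln T ~ Normal(μ,σ), so the p-quantile of ln T is μ + z_p·σ.
ln(160) = 5.075 and ln(300) = 5.704; z_{0.5} = 0, z_{0.92} = 1.405.
σ = (5.704 − 5.075)/(1.405 − (0)) = 0.447.
μ = 5.075 − (0)·0.447 = 5.075.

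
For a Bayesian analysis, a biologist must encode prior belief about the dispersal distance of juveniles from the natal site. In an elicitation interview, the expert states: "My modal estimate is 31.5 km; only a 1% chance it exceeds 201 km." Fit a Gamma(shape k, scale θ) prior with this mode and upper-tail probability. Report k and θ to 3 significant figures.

k ≈ 2.06, θ ≈ 29.8

Gamma(k,θ) with k>1 has mode (k−1)θ, so θ = 31.5/(k−1).
Need P(X < 201) = 0.99 with θ tied to k this way. Start at k = 2, θ = 31.5: P(X<201) ≈ 0.988.
Too low — raise k to concentrate. Iterating converges to k ≈ 2.06.
Then θ = 31.5/(2.06−1) ≈ 29.8.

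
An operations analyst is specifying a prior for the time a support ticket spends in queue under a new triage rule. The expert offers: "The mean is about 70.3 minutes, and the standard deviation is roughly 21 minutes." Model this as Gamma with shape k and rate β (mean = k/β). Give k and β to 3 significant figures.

For Gamma(k, rate β): mean = k/β, variance = k/β², so CV = 1/√k.
CV = SD/mean = 21/70.3 = 0.2987, hence k = 1/CV² = 11.2.
Then β = k/mean = 11.2/70.3 = 0.159.

k ≈ 11.2, β ≈ 0.159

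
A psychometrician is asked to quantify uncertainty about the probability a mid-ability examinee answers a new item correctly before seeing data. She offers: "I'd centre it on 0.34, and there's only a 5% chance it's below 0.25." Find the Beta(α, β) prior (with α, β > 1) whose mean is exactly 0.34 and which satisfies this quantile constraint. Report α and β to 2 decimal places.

With mean 0.34 fixed, write α = 0.34s, β = 0.66s where s = α+β.
Need P(θ < 0.25) = 0.05 under Beta(0.34s, 0.66s). Normal approximation: (q−m)/√(m(1−m)/s) ≈ z_{0.05} = -1.64, so s ≈ 0.34·0.66·(-1.64)²/(0.25−0.34)² = 75.0.
At s = 75.0: P(θ<0.25) ≈ 0.044. Adjusting to match 0.05 gives s ≈ 69.79.
So α = 0.34·69.79 ≈ 23.73, β = 0.66·69.79 ≈ 46.06.

α ≈ 23.73, β ≈ 46.06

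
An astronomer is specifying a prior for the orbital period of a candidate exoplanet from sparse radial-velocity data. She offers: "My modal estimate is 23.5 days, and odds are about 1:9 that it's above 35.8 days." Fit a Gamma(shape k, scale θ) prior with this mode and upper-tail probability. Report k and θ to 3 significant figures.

Gamma(k,θ) with k>1 has mode (k−1)θ, so θ = 23.5/(k−1).
Need P(X < 35.8) = 0.9 with θ tied to k this way. Start at k = 2, θ = 23.5: P(X<35.8) ≈ 0.450.
Too low — raise k to concentrate. Iterating converges to k ≈ 11.5.
Then θ = 23.5/(11.5−1) ≈ 2.23.

k ≈ 11.5, θ ≈ 2.23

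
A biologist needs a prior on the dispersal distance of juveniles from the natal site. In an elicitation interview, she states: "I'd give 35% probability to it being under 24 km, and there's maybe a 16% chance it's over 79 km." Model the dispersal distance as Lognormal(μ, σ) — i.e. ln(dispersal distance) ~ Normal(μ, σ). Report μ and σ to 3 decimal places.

μ ≈ 3.511, σ ≈ 0.863

If T ~ Lognormal(μ,σ) then ln T ~ Normal(μ,σ), so the p-quantile of ln T is μ + z_p·σ.
ln(24) = 3.178 and ln(79) = 4.369; z_{0.35} = -0.3853, z_{0.84} = 0.9945.
σ = (4.369 − 3.178)/(0.9945 − (-0.3853)) = 0.863.
μ = 3.178 − (-0.3853)·0.863 = 3.511.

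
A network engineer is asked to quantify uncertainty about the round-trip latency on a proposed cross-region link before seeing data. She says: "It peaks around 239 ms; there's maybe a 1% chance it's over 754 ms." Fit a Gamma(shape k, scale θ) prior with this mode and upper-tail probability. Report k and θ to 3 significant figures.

k ≈ 4.37, θ ≈ 70.9

Gamma(k,θ) with k>1 has mode (k−1)θ, so θ = 239/(k−1).
Need P(X < 754) = 0.99 with θ tied to k this way. Start at k = 2, θ = 239: P(X<754) ≈ 0.823.
Too low — raise k to concentrate. Iterating converges to k ≈ 4.37.
Then θ = 239/(4.37−1) ≈ 70.9.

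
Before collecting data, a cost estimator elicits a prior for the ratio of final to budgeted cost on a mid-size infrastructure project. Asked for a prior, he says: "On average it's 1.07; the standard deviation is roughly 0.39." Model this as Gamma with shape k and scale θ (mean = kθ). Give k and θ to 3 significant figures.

For Gamma(k, scale θ): mean = kθ, variance = kθ², so CV = 1/√k.
CV = SD/mean = 0.39/1.07 = 0.3645, hence k = 1/CV² = 7.53.
Then θ = mean/k = 1.07/7.53 = 0.142.

k ≈ 7.53, θ ≈ 0.142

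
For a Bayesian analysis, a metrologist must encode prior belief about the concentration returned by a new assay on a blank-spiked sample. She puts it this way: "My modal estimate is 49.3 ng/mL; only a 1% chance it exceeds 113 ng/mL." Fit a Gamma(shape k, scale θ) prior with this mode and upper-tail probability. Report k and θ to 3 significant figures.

Gamma(k,θ) with k>1 has mode (k−1)θ, so θ = 49.3/(k−1).
Need P(X < 113) = 0.99 with θ tied to k this way. Start at k = 2, θ = 49.3: P(X<113) ≈ 0.667.
Too low — raise k to concentrate. Iterating converges to k ≈ 7.95.
Then θ = 49.3/(7.95−1) ≈ 7.09.

k ≈ 7.95, θ ≈ 7.09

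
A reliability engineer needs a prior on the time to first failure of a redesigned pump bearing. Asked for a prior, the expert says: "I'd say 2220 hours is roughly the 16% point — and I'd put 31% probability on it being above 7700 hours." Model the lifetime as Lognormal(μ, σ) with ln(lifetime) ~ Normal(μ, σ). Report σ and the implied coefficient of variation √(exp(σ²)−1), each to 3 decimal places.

If T ~ Lognormal(μ,σ) then ln T ~ Normal(μ,σ), so the p-quantile of ln T is μ + z_p·σ.
ln(2220) = 7.705 and ln(7700) = 8.949; z_{0.16} = -0.9945, z_{0.69} = 0.4959.
σ = (8.949 − 7.705)/(0.4959 − (-0.9945)) = 0.835.
μ = 7.705 − (-0.9945)·0.835 = 8.535.
CV = √(exp(σ²)−1) = √(exp(0.6964)−1) = 1.003.

σ ≈ 0.835, CV ≈ 1.003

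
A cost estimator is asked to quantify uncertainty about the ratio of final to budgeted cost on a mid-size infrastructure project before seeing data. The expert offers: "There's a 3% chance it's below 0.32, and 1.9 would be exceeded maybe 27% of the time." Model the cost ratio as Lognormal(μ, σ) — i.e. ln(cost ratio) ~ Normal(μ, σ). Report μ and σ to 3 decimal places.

μ ≈ 0.204, σ ≈ 0.714

If T ~ Lognormal(μ,σ) then ln T ~ Normal(μ,σ), so the p-quantile of ln T is μ + z_p·σ.
ln(0.32) = -1.139 and ln(1.9) = 0.6419; z_{0.03} = -1.881, z_{0.73} = 0.6128.
σ = (0.6419 − -1.139)/(0.6128 − (-1.881)) = 0.714.
μ = -1.139 − (-1.881)·0.714 = 0.204.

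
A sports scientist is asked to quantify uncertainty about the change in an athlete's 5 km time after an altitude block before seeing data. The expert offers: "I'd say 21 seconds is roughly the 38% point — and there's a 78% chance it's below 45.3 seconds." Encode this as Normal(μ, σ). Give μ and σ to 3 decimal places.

μ = 27.888, σ = 22.549

The p-quantile of Normal(μ,σ) is μ + z_p·σ, with z_{0.38} = -0.3055 and z_{0.78} = 0.7722.
Eliminate σ: μ = (z₂·x₁ − z₁·x₂)/(z₂ − z₁) = (0.7722·21 − (-0.3055)·45.3)/1.078 = 27.888.
Then σ = (x₂ − x₁)/(z₂ − z₁) = (45.3 − 21)/1.078 = 22.549.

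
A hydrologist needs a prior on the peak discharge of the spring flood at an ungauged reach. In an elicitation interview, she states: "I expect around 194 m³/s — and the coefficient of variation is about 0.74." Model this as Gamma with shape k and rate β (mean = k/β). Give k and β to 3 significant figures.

k ≈ 1.83, β ≈ 0.00941

For Gamma(k, rate β): mean = k/β, variance = k/β², so CV = 1/√k.
CV = 0.74, hence k = 1/CV² = 1.83.
Then β = k/mean = 1.83/194 = 0.00941.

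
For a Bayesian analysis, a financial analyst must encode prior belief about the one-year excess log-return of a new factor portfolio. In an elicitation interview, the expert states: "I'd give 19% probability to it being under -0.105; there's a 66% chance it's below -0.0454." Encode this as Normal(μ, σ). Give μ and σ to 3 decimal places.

For Normal(μ,σ), the p-quantile is μ + z_p·σ. Here z_{0.19} = -0.8779, z_{0.66} = 0.4125.
So -0.105 = μ − 0.8779σ and -0.0454 = μ + 0.4125σ.
Subtracting: σ = (-0.0454 − -0.105)/(0.4125 − (-0.8779)) = 0.046.
Then μ = -0.105 − (-0.8779)·0.046 = -0.064.

μ = -0.064, σ = 0.046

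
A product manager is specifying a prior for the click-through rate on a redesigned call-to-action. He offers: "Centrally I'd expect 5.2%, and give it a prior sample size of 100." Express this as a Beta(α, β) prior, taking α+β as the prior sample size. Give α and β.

α = 5.2, β = 94.8

Under the effective-sample-size interpretation, Beta(α, β) has prior mean α/(α+β) and prior sample size α+β.
So α+β = 100 and α/(α+β) = 0.052, giving α = 0.052·100 = 5.2 and β = 100 − 5.2 = 94.8.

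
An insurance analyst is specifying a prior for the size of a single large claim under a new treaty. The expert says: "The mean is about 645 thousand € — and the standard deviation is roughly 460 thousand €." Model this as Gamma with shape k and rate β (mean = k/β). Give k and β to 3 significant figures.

For Gamma(k, rate β): mean = k/β, variance = k/β², so CV = 1/√k.
CV = SD/mean = 460/645 = 0.7132, hence k = 1/CV² = 1.97.
Then β = k/mean = 1.97/645 = 0.00305.

k ≈ 1.97, β ≈ 0.00305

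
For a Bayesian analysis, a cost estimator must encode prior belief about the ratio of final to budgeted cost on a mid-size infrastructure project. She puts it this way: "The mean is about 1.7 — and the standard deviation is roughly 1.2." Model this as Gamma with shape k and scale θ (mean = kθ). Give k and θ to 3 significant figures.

For Gamma(k, scale θ): mean = kθ, variance = kθ², so CV = 1/√k.
CV = SD/mean = 1.2/1.7 = 0.7059, hence k = 1/CV² = 2.01.
Then θ = mean/k = 1.7/2.01 = 0.847.

k ≈ 2.01, θ ≈ 0.847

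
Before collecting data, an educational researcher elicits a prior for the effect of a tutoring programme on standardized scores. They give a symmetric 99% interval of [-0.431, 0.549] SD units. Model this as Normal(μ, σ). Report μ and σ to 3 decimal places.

A symmetric 99% interval runs μ ± z·σ with z = 2.576.
Half-width = 0.49, so σ = 0.49/2.576 = 0.190.
μ is the interval midpoint, 0.059.

μ = 0.059, σ = 0.190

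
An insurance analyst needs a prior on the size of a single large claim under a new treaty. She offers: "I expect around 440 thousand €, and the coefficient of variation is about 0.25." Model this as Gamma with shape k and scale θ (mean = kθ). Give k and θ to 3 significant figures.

k ≈ 16, θ ≈ 27.5

For Gamma(k, scale θ): mean = kθ, variance = kθ², so CV = 1/√k.
CV = 0.25, hence k = 1/CV² = 16.
Then θ = mean/k = 440/16 = 27.5.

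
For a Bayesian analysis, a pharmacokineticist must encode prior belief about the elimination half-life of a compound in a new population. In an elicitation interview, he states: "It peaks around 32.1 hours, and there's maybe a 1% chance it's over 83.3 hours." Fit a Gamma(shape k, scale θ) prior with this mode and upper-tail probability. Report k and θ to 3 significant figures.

k ≈ 6.12, θ ≈ 6.27

Gamma(k,θ) with k>1 has mode (k−1)θ, so θ = 32.1/(k−1).
Need P(X < 83.3) = 0.99 with θ tied to k this way. Start at k = 2, θ = 32.1: P(X<83.3) ≈ 0.732.
Too low — raise k to concentrate. Iterating converges to k ≈ 6.12.
Then θ = 32.1/(6.12−1) ≈ 6.27.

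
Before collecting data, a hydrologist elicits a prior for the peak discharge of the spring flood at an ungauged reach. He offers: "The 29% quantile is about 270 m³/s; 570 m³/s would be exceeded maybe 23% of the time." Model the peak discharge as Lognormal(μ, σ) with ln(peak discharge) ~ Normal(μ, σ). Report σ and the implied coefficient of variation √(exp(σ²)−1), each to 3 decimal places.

σ ≈ 0.578, CV ≈ 0.630

If T ~ Lognormal(μ,σ) then ln T ~ Normal(μ,σ), so the p-quantile of ln T is μ + z_p·σ.
ln(270) = 5.598 and ln(570) = 6.346; z_{0.29} = -0.5534, z_{0.77} = 0.7388.
σ = (6.346 − 5.598)/(0.7388 − (-0.5534)) = 0.578.
μ = 5.598 − (-0.5534)·0.578 = 5.918.
CV = √(exp(σ²)−1) = √(exp(0.3344)−1) = 0.630.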